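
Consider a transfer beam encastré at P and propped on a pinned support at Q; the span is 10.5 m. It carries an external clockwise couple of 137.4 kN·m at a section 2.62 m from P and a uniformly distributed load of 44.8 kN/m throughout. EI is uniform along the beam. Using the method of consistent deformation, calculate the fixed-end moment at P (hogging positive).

Remove the prop at Q; the released (primary) structure is a cantilever built in at P.
Downward deflection at the released point Q due to the loads:
  clockwise couple 137.4 at a = 2.62: M₀a(2L − a)/(2EI) = 3308/EI
  UDL 44.8: wL⁴/(8EI) = 68068/EI
  δ_0 = 71377/EI
Flexibility coefficient — unit upward force at Q: δ_{QQ} = L³/(3EI) = 385.9/EI.
The prop prevents deflection at Q: R_Q = δ_0/δ_{QQ} = 71377/385.9 = 185 kN.
Moment equilibrium about P: M_P = Σ(load moments about P) − R_Q·L = 2607 − 185×10.5 = 664.8 kN·m.

M_P = 664.8 kN·m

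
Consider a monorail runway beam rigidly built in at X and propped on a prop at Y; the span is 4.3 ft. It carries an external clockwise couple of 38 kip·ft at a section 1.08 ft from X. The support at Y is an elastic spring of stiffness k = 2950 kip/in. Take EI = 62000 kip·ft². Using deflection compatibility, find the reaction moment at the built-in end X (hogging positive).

M_X = 14.52 kip·ft

Choose R_Y as the redundant. The primary structure is the cantilever fixed at X.
Deflection at Y on the released cantilever, summing each load's contribution:
  clockwise couple 38 at a = 1.08: M₀a(2L − a)/(2EI) = 154.3/EI
Flexibility coefficient — unit upward force at Y: δ_{YY} = L³/(3EI) = 26.5/EI.
With EI = 62000 kip·ft²: δ_0 = 0.002489 ft and δ_{YY} = 0.000427 ft/kip.
Compatibility — the spring shortens by R_Y/k under the reaction it provides: δ_0 − R_Y·δ_{YY} = R_Y/k. With 1/k = 1/(2950×12) ft/kip = 0.000028 ft/kip, R_Y = δ_0 / (δ_{YY} + 1/k) = 0.002489 / (0.000427 + 0.000028) = 5.462 kip.
Moment equilibrium about X: M_X = Σ(load moments about X) − R_Y·L = 38 − 5.462×4.3 = 14.52 kip·ft.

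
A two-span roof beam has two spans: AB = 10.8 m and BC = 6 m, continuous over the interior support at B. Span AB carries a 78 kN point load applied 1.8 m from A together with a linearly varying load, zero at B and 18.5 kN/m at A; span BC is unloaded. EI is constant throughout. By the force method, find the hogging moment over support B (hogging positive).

Insert a hinge at B; M_B is the redundant, and each span becomes simply supported.
Discontinuity in slope at B on the released structure — sum the simple-span end rotations:
  span AB: point load 78 at a = 1.8: Pab(L + a)/(6LEI) = 245.7/EI
  span AB: triangular load, peak 18.5: 7w₀L³/(360EI) = 453.1/EI
  relative rotation θ_0 = (698.8 + 0)/EI = 698.8/EI
A unit hogging moment at B produces rotation L₁/(3EI) + L₂/(3EI) = 5.6/EI.
Slope continuity at B: θ_0 = M_B·5.6/EI, so M_B = 698.8/5.6 = 124.8 kN·m (hogging).

M_B = 124.8 kN·m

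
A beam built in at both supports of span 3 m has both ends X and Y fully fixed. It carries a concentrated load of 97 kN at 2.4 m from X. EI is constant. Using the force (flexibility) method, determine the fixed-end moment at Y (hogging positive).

M_Y = 37.25 kN·m

Release both end moments; the primary structure is a simply-supported span XY with redundants M_X and M_Y.
End rotations of the released simple span under the applied load (×1/EI):
  at X: point load 97 at a = 2.4: Pab(L + b)/(6LEI) = 27.94/EI
  at Y: point load 97 at a = 2.4: Pab(L + a)/(6LEI) = 41.9/EI
  θ_X0 = 27.94/EI,  θ_Y0 = 41.9/EI
Flexibility coefficients: a unit moment at one end gives L/(3EI) there and L/(6EI) at the far end, so f₁₁ = f₂₂ = 1/EI and f₁₂ = f₂₁ = 0.5/EI.
Compatibility — zero rotation at each built-in end:
  1 M_X + 0.5 M_Y = 27.94
  0.5 M_X + 1 M_Y = 41.9
Solving the pair gives M_X = 9.312 kN·m and M_Y = 37.25 kN·m (hogging).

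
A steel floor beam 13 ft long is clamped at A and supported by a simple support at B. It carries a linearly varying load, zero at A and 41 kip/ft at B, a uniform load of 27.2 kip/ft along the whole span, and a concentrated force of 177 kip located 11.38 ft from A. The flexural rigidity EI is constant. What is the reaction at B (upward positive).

Remove the prop at B; the released (primary) structure is a cantilever built in at A.
Deflection at B on the released cantilever, summing each load's contribution:
  triangular load, peak 41 at the free end: 11w₀L⁴/(120EI) = 107342/EI
  UDL 27.2: wL⁴/(8EI) = 97107/EI
  point load 177 at a = 11.38: Pa²(3L − a)/(6EI) = 105519/EI
  δ_0 = 309968/EI
Flexibility coefficient — unit upward force at B: δ_{BB} = L³/(3EI) = 732.3/EI.
Compatibility at B: δ_0 − R_B·δ_{BB} = 0, so R_B = 309968/732.3 = 423.3 kip.

R_B = 423.3 kip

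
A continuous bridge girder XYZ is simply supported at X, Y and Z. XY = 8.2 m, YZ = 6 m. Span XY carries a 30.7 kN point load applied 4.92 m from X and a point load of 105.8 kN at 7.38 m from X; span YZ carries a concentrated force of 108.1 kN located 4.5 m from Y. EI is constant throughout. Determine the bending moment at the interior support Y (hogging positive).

Release continuity at Y by inserting a hinge; the redundant is the internal moment M_Y. The primary structure is two simply-supported spans XY and YZ.
Rotations at Y on the released spans (each span's end-slope, ×1/EI):
  span XY: point load 30.7 at a = 4.92: Pab(L + a)/(6LEI) = 132.1/EI
  span XY: point load 105.8 at a = 7.38: Pab(L + a)/(6LEI) = 202.7/EI
  span YZ: point load 108.1 at a = 4.5: Pab(L + b)/(6LEI) = 152/EI
  relative rotation θ_0 = (334.9 + 152)/EI = 486.9/EI
A unit hogging moment at Y produces rotation L₁/(3EI) + L₂/(3EI) = 4.733/EI.
Slope continuity at Y: θ_0 = M_Y·4.733/EI, so M_Y = 486.9/4.733 = 102.9 kN·m (hogging).

M_Y = 102.9 kN·m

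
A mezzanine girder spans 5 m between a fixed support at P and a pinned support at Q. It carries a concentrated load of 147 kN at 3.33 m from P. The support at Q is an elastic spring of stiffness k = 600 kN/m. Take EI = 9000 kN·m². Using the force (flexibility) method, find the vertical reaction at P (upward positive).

Remove the prop at Q; the released (primary) structure is a cantilever built in at P.
Downward deflection at the released point Q due to the loads:
  point load 147 at a = 3.33: Pa²(3L − a)/(6EI) = 3170/EI
Tip deflection under a unit load at Q: L³/(3EI) = 41.67/EI.
With EI = 9000 kN·m²: δ_0 = 0.35228 m and δ_{QQ} = 0.00463 m/kN.
Compatibility — the spring shortens by R_Q/k under the reaction it provides: δ_0 − R_Q·δ_{QQ} = R_Q/k. With 1/k = 0.001667 m/kN, R_Q = δ_0 / (δ_{QQ} + 1/k) = 0.35228 / (0.00463 + 0.001667) = 55.95 kN.
Vertical equilibrium: R_P = ΣP − R_Q = 147 − 55.95 = 91.05 kN.

R_P = 91.05 kN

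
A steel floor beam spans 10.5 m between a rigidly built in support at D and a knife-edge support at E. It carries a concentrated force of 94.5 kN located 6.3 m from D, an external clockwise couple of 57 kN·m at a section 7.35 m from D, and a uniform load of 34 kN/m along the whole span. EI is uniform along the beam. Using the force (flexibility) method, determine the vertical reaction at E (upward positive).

R_E = 182.1 kN

Remove the prop at E; the released (primary) structure is a cantilever built in at D.
Free-end deflection of the primary structure under the applied loading (downward +):
  point load 94.5 at a = 6.3: Pa²(3L − a)/(6EI) = 15753/EI
  clockwise couple 57 at a = 7.35: M₀a(2L − a)/(2EI) = 2859/EI
  UDL 34: wL⁴/(8EI) = 51659/EI
  δ_0 = 70271/EI
Flexibility coefficient — unit upward force at E: δ_{EE} = L³/(3EI) = 385.9/EI.
Compatibility at E: δ_0 − R_E·δ_{EE} = 0, so R_E = 70271/385.9 = 182.1 kN.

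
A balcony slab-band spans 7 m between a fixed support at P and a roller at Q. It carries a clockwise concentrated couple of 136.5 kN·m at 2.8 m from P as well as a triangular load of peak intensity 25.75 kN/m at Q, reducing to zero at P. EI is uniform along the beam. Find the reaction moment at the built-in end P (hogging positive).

M_P = 79.06 kN·m

Remove the prop at Q; the released (primary) structure is a cantilever built in at P.
Deflection at Q on the released cantilever, summing each load's contribution:
  clockwise couple 136.5 at a = 2.8: M₀a(2L − a)/(2EI) = 2140/EI
  triangular load, peak 25.75 at the free end: 11w₀L⁴/(120EI) = 5667/EI
  δ_0 = 7808/EI
Flexibility coefficient — unit upward force at Q: δ_{QQ} = L³/(3EI) = 114.3/EI.
The prop prevents deflection at Q: R_Q = δ_0/δ_{QQ} = 7808/114.3 = 68.29 kN.
Moment equilibrium about P: M_P = Σ(load moments about P) − R_Q·L = 557.1 − 68.29×7 = 79.06 kN·m.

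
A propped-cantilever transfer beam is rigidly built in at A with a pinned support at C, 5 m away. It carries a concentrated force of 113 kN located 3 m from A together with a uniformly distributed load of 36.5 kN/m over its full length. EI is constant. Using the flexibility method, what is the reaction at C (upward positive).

Take the reaction at C as the redundant and release it; the primary structure is a cantilever fixed at A.
Primary-structure tip deflection at C by superposition:
  point load 113 at a = 3: Pa²(3L − a)/(6EI) = 2034/EI
  UDL 36.5: wL⁴/(8EI) = 2852/EI
  δ_0 = 4886/EI
Tip deflection under a unit load at C: L³/(3EI) = 41.67/EI.
Compatibility at C: δ_0 − R_C·δ_{CC} = 0, so R_C = 4886/41.67 = 117.3 kN.

R_C = 117.3 kN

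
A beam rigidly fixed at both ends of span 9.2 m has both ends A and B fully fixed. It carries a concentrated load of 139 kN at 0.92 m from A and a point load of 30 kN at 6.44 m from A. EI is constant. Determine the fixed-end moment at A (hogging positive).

M_A = 121 kN·m

Release both end moments; the primary structure is a simply-supported span AB with redundants M_A and M_B.
On the primary (simply-supported) span, the end slopes from the loading are:
  at A: point load 139 at a = 0.92: Pab(L + b)/(6LEI) = 335.3/EI
  at B: point load 139 at a = 0.92: Pab(L + a)/(6LEI) = 194.1/EI
  at A: point load 30 at a = 6.44: Pab(L + b)/(6LEI) = 115.5/EI
  at B: point load 30 at a = 6.44: Pab(L + a)/(6LEI) = 151.1/EI
  θ_A0 = 450.8/EI,  θ_B0 = 345.2/EI
Flexibility coefficients: a unit moment at one end gives L/(3EI) there and L/(6EI) at the far end, so f₁₁ = f₂₂ = 3.067/EI and f₁₂ = f₂₁ = 1.533/EI.
Compatibility — zero rotation at each built-in end:
  3.067 M_A + 1.533 M_B = 450.8
  1.533 M_A + 3.067 M_B = 345.2
Solving the pair gives M_A = 121 kN·m and M_B = 52.08 kN·m (hogging).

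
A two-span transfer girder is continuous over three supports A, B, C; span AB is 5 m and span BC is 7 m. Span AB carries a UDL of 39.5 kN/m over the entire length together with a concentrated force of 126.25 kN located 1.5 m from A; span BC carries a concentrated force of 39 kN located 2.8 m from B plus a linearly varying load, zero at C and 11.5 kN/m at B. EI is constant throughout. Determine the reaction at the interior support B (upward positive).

R_B = 234.8 kN

Release continuity at B by inserting a hinge; the redundant is the internal moment M_B. The primary structure is two simply-supported spans AB and BC.
Rotations at B on the released spans (each span's end-slope, ×1/EI):
  span AB: UDL 39.5: wL³/(24EI) = 205.7/EI
  span AB: point load 126.25 at a = 1.5: Pab(L + a)/(6LEI) = 143.6/EI
  span BC: point load 39 at a = 2.8: Pab(L + b)/(6LEI) = 122.3/EI
  span BC: triangular load, peak 11.5: w₀L³/(45EI) = 87.66/EI
  relative rotation θ_0 = (349.3 + 210)/EI = 559.3/EI
A unit hogging moment at B produces rotation L₁/(3EI) + L₂/(3EI) = 4/EI.
Slope continuity at B: θ_0 = M_B·4/EI, so M_B = 559.3/4 = 139.8 kN·m (hogging).
Span AB, ΣM about A with M_B applied at B: R_B^{AB}·5 = 683.1 + 139.8, so R_B^{AB} = 164.6 kN and R_A = 323.8 − 164.6 = 159.2 kN.
Span BC, ΣM about C: R_B^{BC}·7 = 351.6 + 139.8, so R_B^{BC} = 70.21 kN and R_C = 79.25 − 70.21 = 9.042 kN.
R_B = 164.6 + 70.21 = 234.8 kN.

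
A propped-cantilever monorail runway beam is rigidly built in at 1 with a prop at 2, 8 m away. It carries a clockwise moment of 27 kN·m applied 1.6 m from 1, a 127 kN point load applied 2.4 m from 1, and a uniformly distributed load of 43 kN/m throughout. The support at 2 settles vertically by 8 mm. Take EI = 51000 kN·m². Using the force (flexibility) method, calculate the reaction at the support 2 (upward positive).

Remove the prop at 2; the released (primary) structure is a cantilever built in at 1.
Deflection at 2 on the released cantilever, summing each load's contribution:
  clockwise couple 27 at a = 1.6: M₀a(2L − a)/(2EI) = 311/EI
  point load 127 at a = 2.4: Pa²(3L − a)/(6EI) = 2633/EI
  UDL 43: wL⁴/(8EI) = 22016/EI
  δ_0 = 24961/EI
Flexibility coefficient — unit upward force at 2: δ_{22} = L³/(3EI) = 170.7/EI.
With EI = 51000 kN·m²: δ_0 = 0.48942 m and δ_{22} = 0.003346 m/kN.
Compatibility — the beam at 2 must follow the support down by 0.008 m: δ_0 − R_2·δ_{22} = 0.008, so R_2 = (0.48942 − 0.008)/0.003346 = 143.9 kN.

R_2 = 143.9 kN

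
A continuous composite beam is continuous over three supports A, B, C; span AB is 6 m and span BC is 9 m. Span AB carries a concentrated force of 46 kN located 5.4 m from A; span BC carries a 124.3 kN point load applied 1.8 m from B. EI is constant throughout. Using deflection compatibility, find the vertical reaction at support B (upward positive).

R_B = 170.3 kN

Release continuity at B by inserting a hinge; the redundant is the internal moment M_B. The primary structure is two simply-supported spans AB and BC.
End slopes at the hinge B, treating each span as simply supported:
  span AB: point load 46 at a = 5.4: Pab(L + a)/(6LEI) = 47.2/EI
  span BC: point load 124.3 at a = 1.8: Pab(L + b)/(6LEI) = 483.3/EI
  relative rotation θ_0 = (47.2 + 483.3)/EI = 530.5/EI
A unit hogging moment at B produces rotation L₁/(3EI) + L₂/(3EI) = 5/EI.
Compatibility: M_B·(L₁+L₂)/(3EI) = θ_0, giving M_B = 106.1 kN·m (hogging).
Span AB, ΣM about A with M_B applied at B: R_B^{AB}·6 = 248.4 + 106.1, so R_B^{AB} = 59.08 kN and R_A = 46 − 59.08 = -13.08 kN.
Span BC, ΣM about C: R_B^{BC}·9 = 895 + 106.1, so R_B^{BC} = 111.2 kN and R_C = 124.3 − 111.2 = 13.07 kN.
R_B = 59.08 + 111.2 = 170.3 kN.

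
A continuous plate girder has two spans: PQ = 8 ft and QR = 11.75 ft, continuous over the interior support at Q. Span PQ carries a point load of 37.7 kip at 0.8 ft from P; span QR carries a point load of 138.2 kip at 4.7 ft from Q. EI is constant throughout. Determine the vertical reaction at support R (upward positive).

R_R = 38.98 kip

Release continuity at Q by inserting a hinge; the redundant is the internal moment M_Q. The primary structure is two simply-supported spans PQ and QR.
Discontinuity in slope at Q on the released structure — sum the simple-span end rotations:
  span PQ: point load 37.7 at a = 0.8: Pab(L + a)/(6LEI) = 39.81/EI
  span QR: point load 138.2 at a = 4.7: Pab(L + b)/(6LEI) = 1221/EI
  relative rotation θ_0 = (39.81 + 1221)/EI = 1261/EI
A unit hogging moment at Q produces rotation L₁/(3EI) + L₂/(3EI) = 6.583/EI.
Slope continuity at Q: θ_0 = M_Q·6.583/EI, so M_Q = 1261/6.583 = 191.5 kip·ft (hogging).
Span QR, ΣM about R: R_Q^{QR}·11.75 = 974.3 + 191.5, so R_Q^{QR} = 99.22 kip and R_R = 138.2 − 99.22 = 38.98 kip.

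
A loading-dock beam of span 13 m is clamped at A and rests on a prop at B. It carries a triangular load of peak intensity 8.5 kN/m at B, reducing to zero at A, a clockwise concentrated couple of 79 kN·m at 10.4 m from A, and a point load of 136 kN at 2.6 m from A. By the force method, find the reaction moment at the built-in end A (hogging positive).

M_A = 303.6 kN·m

Choose R_B as the redundant. The primary structure is the cantilever fixed at A.
Deflection at B on the released cantilever, summing each load's contribution:
  triangular load, peak 8.5 at the free end: 11w₀L⁴/(120EI) = 22254/EI
  clockwise couple 79 at a = 10.4: M₀a(2L − a)/(2EI) = 6408/EI
  point load 136 at a = 2.6: Pa²(3L − a)/(6EI) = 5577/EI
  δ_0 = 34240/EI
Flexibility coefficient — unit upward force at B: δ_{BB} = L³/(3EI) = 732.3/EI.
Compatibility at B: δ_0 − R_B·δ_{BB} = 0, so R_B = 34240/732.3 = 46.75 kN.
Moment equilibrium about A: M_A = Σ(load moments about A) − R_B·L = 911.4 − 46.75×13 = 303.6 kN·m.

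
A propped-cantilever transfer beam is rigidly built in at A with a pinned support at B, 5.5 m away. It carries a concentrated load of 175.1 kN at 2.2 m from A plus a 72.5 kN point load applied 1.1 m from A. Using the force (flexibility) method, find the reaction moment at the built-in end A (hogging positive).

Release the roller at B. Primary structure: cantilever fixed at A.
Primary-structure tip deflection at B by superposition:
  point load 175.1 at a = 2.2: Pa²(3L − a)/(6EI) = 2020/EI
  point load 72.5 at a = 1.1: Pa²(3L − a)/(6EI) = 225.2/EI
  δ_0 = 2245/EI
Flexibility coefficient — unit upward force at B: δ_{BB} = L³/(3EI) = 55.46/EI.
Compatibility at B: δ_0 − R_B·δ_{BB} = 0, so R_B = 2245/55.46 = 40.48 kN.
Moment equilibrium about A: M_A = Σ(load moments about A) − R_B·L = 465 − 40.48×5.5 = 242.3 kN·m.

M_A = 242.3 kN·m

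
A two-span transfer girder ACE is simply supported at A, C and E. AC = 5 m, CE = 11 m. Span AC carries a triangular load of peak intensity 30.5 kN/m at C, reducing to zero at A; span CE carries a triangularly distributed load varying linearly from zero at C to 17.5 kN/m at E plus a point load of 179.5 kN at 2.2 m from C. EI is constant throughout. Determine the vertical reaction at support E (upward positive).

Take M_C as the redundant. Released structure: two simple spans AC and CE with a hinge at C.
Discontinuity in slope at C on the released structure — sum the simple-span end rotations:
  span AC: triangular load, peak 30.5: w₀L³/(45EI) = 84.72/EI
  span CE: triangular load, peak 17.5: 7w₀L³/(360EI) = 452.9/EI
  span CE: point load 179.5 at a = 2.2: Pab(L + b)/(6LEI) = 1043/EI
  relative rotation θ_0 = (84.72 + 1495)/EI = 1580/EI
A unit hogging moment at C produces rotation L₁/(3EI) + L₂/(3EI) = 5.333/EI.
Slope continuity at C: θ_0 = M_C·5.333/EI, so M_C = 1580/5.333 = 296.3 kN·m (hogging).
Span CE, ΣM about E: R_C^{CE}·11 = 1933 + 296.3, so R_C^{CE} = 202.6 kN and R_E = 275.8 − 202.6 = 73.13 kN.

R_E = 73.13 kN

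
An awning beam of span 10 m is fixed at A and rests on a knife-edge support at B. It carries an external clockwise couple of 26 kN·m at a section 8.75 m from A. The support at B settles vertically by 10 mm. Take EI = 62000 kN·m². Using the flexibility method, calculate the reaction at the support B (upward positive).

Remove the prop at B; the released (primary) structure is a cantilever built in at A.
Deflection at B on the released cantilever, summing each load's contribution:
  clockwise couple 26 at a = 8.75: M₀a(2L − a)/(2EI) = 1280/EI
Tip deflection under a unit load at B: L³/(3EI) = 333.3/EI.
With EI = 62000 kN·m²: δ_0 = 0.02064 m and δ_{BB} = 0.005376 m/kN.
Compatibility — the beam at B must follow the support down by 0.01 m: δ_0 − R_B·δ_{BB} = 0.01, so R_B = (0.02064 − 0.01)/0.005376 = 1.979 kN.

R_B = 1.979 kN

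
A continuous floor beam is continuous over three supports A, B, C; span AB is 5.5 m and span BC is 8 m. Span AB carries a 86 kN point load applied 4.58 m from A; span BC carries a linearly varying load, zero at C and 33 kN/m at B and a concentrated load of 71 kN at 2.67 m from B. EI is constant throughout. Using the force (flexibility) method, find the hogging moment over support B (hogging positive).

M_B = 170.4 kN·m

Release continuity at B by inserting a hinge; the redundant is the internal moment M_B. The primary structure is two simply-supported spans AB and BC.
End slopes at the hinge B, treating each span as simply supported:
  span AB: point load 86 at a = 4.58: Pab(L + a)/(6LEI) = 110.7/EI
  span BC: triangular load, peak 33: w₀L³/(45EI) = 375.5/EI
  span BC: point load 71 at a = 2.67: Pab(L + b)/(6LEI) = 280.6/EI
  relative rotation θ_0 = (110.7 + 656.1)/EI = 766.8/EI
A unit hogging moment at B produces rotation L₁/(3EI) + L₂/(3EI) = 4.5/EI.
Slope continuity at B: θ_0 = M_B·4.5/EI, so M_B = 766.8/4.5 = 170.4 kN·m (hogging).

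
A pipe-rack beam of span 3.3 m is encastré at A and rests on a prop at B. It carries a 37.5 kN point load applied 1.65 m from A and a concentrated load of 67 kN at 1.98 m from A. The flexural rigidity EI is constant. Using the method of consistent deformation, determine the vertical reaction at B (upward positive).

Remove the prop at B; the released (primary) structure is a cantilever built in at A.
Free-end deflection of the primary structure under the applied loading (downward +):
  point load 37.5 at a = 1.65: Pa²(3L − a)/(6EI) = 140.4/EI
  point load 67 at a = 1.98: Pa²(3L − a)/(6EI) = 346.7/EI
  δ_0 = 487.1/EI
Flexibility coefficient — unit upward force at B: δ_{BB} = L³/(3EI) = 11.98/EI.
The prop prevents deflection at B: R_B = δ_0/δ_{BB} = 487.1/11.98 = 40.66 kN.

R_B = 40.66 kN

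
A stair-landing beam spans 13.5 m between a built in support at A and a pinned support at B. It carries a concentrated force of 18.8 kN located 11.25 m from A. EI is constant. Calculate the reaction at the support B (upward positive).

R_B = 14.14 kN

Remove the prop at B; the released (primary) structure is a cantilever built in at A.
Downward deflection at the released point B due to the loads:
  point load 18.8 at a = 11.25: Pa²(3L − a)/(6EI) = 11599/EI
Tip deflection under a unit load at B: L³/(3EI) = 820.1/EI.
The prop prevents deflection at B: R_B = δ_0/δ_{BB} = 11599/820.1 = 14.14 kN.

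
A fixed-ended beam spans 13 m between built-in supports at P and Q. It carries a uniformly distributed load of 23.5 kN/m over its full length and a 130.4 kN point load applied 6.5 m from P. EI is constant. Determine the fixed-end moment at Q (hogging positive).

M_Q = 542.9 kN·m

Take the two fixed-end moments M_P, M_Q as redundants; the released structure is the simple span PQ.
Simple-span end rotations at P and Q under the given loads:
  at P: UDL 23.5: wL³/(24EI) = 2151/EI
  at Q: UDL 23.5: wL³/(24EI) = 2151/EI
  at P: point load 130.4 at a = 6.5: Pab(L + b)/(6LEI) = 1377/EI
  at Q: point load 130.4 at a = 6.5: Pab(L + a)/(6LEI) = 1377/EI
  θ_P0 = 3529/EI,  θ_Q0 = 3529/EI
Flexibility coefficients: a unit moment at one end gives L/(3EI) there and L/(6EI) at the far end, so f₁₁ = f₂₂ = 4.333/EI and f₁₂ = f₂₁ = 2.167/EI.
Compatibility — zero rotation at each built-in end:
  4.333 M_P + 2.167 M_Q = 3529
  2.167 M_P + 4.333 M_Q = 3529
Solving the pair gives M_P = 542.9 kN·m and M_Q = 542.9 kN·m (hogging).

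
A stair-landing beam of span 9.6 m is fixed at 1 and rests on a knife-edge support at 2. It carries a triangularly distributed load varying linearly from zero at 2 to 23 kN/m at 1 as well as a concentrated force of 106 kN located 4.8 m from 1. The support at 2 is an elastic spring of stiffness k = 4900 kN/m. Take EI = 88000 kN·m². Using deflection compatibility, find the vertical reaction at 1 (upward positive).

R_1 = 164.4 kN

Remove the prop at 2; the released (primary) structure is a cantilever built in at 1.
Primary-structure tip deflection at 2 by superposition:
  triangular load, peak 23 at the fixed end: w₀L⁴/(30EI) = 6512/EI
  point load 106 at a = 4.8: Pa²(3L − a)/(6EI) = 9769/EI
  δ_0 = 16281/EI
Flexibility coefficient — unit upward force at 2: δ_{22} = L³/(3EI) = 294.9/EI.
With EI = 88000 kN·m²: δ_0 = 0.18501 m and δ_{22} = 0.003351 m/kN.
Compatibility — the spring shortens by R_2/k under the reaction it provides: δ_0 − R_2·δ_{22} = R_2/k. With 1/k = 0.000204 m/kN, R_2 = δ_0 / (δ_{22} + 1/k) = 0.18501 / (0.003351 + 0.000204) = 52.04 kN.
Vertical equilibrium: R_1 = ΣP − R_2 = 216.4 − 52.04 = 164.4 kN.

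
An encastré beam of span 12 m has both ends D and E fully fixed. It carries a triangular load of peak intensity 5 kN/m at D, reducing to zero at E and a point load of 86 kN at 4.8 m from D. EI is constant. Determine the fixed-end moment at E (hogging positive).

Take the two fixed-end moments M_D, M_E as redundants; the released structure is the simple span DE.
End rotations of the released simple span under the applied load (×1/EI):
  at D: triangular load, peak 5: w₀L³/(45EI) = 192/EI
  at E: triangular load, peak 5: 7w₀L³/(360EI) = 168/EI
  at D: point load 86 at a = 4.8: Pab(L + b)/(6LEI) = 792.6/EI
  at E: point load 86 at a = 4.8: Pab(L + a)/(6LEI) = 693.5/EI
  θ_D0 = 984.6/EI,  θ_E0 = 861.5/EI
Flexibility coefficients: a unit moment at one end gives L/(3EI) there and L/(6EI) at the far end, so f₁₁ = f₂₂ = 4/EI and f₁₂ = f₂₁ = 2/EI.
Compatibility — zero rotation at each built-in end:
  4 M_D + 2 M_E = 984.6
  2 M_D + 4 M_E = 861.5
Solving the pair gives M_D = 184.6 kN·m and M_E = 123.1 kN·m (hogging).

M_E = 123.1 kN·m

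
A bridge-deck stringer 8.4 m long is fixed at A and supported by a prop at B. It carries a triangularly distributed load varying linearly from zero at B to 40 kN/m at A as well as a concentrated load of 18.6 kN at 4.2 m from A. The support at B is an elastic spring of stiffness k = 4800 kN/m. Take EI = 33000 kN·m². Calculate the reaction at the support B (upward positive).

Remove the prop at B; the released (primary) structure is a cantilever built in at A.
Free-end deflection of the primary structure under the applied loading (downward +):
  triangular load, peak 40 at the fixed end: w₀L⁴/(30EI) = 6638/EI
  point load 18.6 at a = 4.2: Pa²(3L − a)/(6EI) = 1148/EI
  δ_0 = 7787/EI
Flexibility coefficient — unit upward force at B: δ_{BB} = L³/(3EI) = 197.6/EI.
With EI = 33000 kN·m²: δ_0 = 0.23596 m and δ_{BB} = 0.005987 m/kN.
Compatibility — the spring shortens by R_B/k under the reaction it provides: δ_0 − R_B·δ_{BB} = R_B/k. With 1/k = 0.000208 m/kN, R_B = δ_0 / (δ_{BB} + 1/k) = 0.23596 / (0.005987 + 0.000208) = 38.09 kN.

R_B = 38.09 kN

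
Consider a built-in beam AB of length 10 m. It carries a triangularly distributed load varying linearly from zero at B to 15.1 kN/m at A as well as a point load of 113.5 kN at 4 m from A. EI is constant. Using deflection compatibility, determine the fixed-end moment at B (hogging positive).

M_B = 159.3 kN·m

Release both end moments; the primary structure is a simply-supported span AB with redundants M_A and M_B.
Simple-span end rotations at A and B under the given loads:
  at A: triangular load, peak 15.1: w₀L³/(45EI) = 335.6/EI
  at B: triangular load, peak 15.1: 7w₀L³/(360EI) = 293.6/EI
  at A: point load 113.5 at a = 4: Pab(L + b)/(6LEI) = 726.4/EI
  at B: point load 113.5 at a = 4: Pab(L + a)/(6LEI) = 635.6/EI
  θ_A0 = 1062/EI,  θ_B0 = 929.2/EI
Flexibility coefficients: a unit moment at one end gives L/(3EI) there and L/(6EI) at the far end, so f₁₁ = f₂₂ = 3.333/EI and f₁₂ = f₂₁ = 1.667/EI.
Compatibility — zero rotation at each built-in end:
  3.333 M_A + 1.667 M_B = 1062
  1.667 M_A + 3.333 M_B = 929.2
Solving the pair gives M_A = 238.9 kN·m and M_B = 159.3 kN·m (hogging).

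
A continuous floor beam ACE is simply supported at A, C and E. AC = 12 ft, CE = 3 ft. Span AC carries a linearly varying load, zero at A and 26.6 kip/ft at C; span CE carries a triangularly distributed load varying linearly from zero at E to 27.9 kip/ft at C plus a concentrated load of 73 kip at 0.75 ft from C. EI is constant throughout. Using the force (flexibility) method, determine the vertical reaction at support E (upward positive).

Take M_C as the redundant. Released structure: two simple spans AC and CE with a hinge at C.
Rotations at C on the released spans (each span's end-slope, ×1/EI):
  span AC: triangular load, peak 26.6: w₀L³/(45EI) = 1021/EI
  span CE: triangular load, peak 27.9: w₀L³/(45EI) = 16.74/EI
  span CE: point load 73 at a = 0.75: Pab(L + b)/(6LEI) = 35.93/EI
  relative rotation θ_0 = (1021 + 52.67)/EI = 1074/EI
A unit hogging moment at C produces rotation L₁/(3EI) + L₂/(3EI) = 5/EI.
Compatibility: M_C·(L₁+L₂)/(3EI) = θ_0, giving M_C = 214.8 kip·ft (hogging).
Span CE, ΣM about E: R_C^{CE}·3 = 247.9 + 214.8, so R_C^{CE} = 154.3 kip and R_E = 114.8 − 154.3 = -39.41 kip.

R_E = -39.41 kip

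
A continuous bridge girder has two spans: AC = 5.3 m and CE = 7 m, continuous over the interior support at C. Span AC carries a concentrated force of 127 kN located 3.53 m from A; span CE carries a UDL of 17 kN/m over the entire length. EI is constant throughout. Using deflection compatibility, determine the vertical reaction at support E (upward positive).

R_E = 43.36 kN

Release continuity at C by inserting a hinge; the redundant is the internal moment M_C. The primary structure is two simply-supported spans AC and CE.
End slopes at the hinge C, treating each span as simply supported:
  span AC: point load 127 at a = 3.53: Pab(L + a)/(6LEI) = 220.3/EI
  span CE: UDL 17: wL³/(24EI) = 243/EI
  relative rotation θ_0 = (220.3 + 243)/EI = 463.3/EI
A unit hogging moment at C produces rotation L₁/(3EI) + L₂/(3EI) = 4.1/EI.
Slope continuity at C: θ_0 = M_C·4.1/EI, so M_C = 463.3/4.1 = 113 kN·m (hogging).
Span CE, ΣM about E: R_C^{CE}·7 = 416.5 + 113, so R_C^{CE} = 75.64 kN and R_E = 119 − 75.64 = 43.36 kN.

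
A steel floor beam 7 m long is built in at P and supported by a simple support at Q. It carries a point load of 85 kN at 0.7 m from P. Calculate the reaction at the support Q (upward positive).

Remove the prop at Q; the released (primary) structure is a cantilever built in at P.
Free-end deflection of the primary structure under the applied loading (downward +):
  point load 85 at a = 0.7: Pa²(3L − a)/(6EI) = 140.9/EI
Tip deflection under a unit load at Q: L³/(3EI) = 114.3/EI.
Compatibility at Q: δ_0 − R_Q·δ_{QQ} = 0, so R_Q = 140.9/114.3 = 1.232 kN.

R_Q = 1.232 kN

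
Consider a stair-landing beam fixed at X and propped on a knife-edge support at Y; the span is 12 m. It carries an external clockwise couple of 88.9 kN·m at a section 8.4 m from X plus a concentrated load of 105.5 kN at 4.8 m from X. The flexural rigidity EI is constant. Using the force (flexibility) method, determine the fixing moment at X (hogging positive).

Take the reaction at Y as the redundant and release it; the primary structure is a cantilever fixed at X.
Deflection at Y on the released cantilever, summing each load's contribution:
  clockwise couple 88.9 at a = 8.4: M₀a(2L − a)/(2EI) = 5825/EI
  point load 105.5 at a = 4.8: Pa²(3L − a)/(6EI) = 12640/EI
  δ_0 = 18464/EI
Tip deflection under a unit load at Y: L³/(3EI) = 576/EI.
The prop prevents deflection at Y: R_Y = δ_0/δ_{YY} = 18464/576 = 32.06 kN.
Moment equilibrium about X: M_X = Σ(load moments about X) − R_Y·L = 595.3 − 32.06×12 = 210.6 kN·m.

M_X = 210.6 kN·m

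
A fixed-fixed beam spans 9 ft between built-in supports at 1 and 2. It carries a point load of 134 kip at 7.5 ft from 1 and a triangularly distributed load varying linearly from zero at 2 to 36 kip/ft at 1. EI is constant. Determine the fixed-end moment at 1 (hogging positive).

M_1 = 173.7 kip·ft

Take the two fixed-end moments M_1, M_2 as redundants; the released structure is the simple span 12.
End rotations of the released simple span under the applied load (×1/EI):
  at 1: point load 134 at a = 7.5: Pab(L + b)/(6LEI) = 293.1/EI
  at 2: point load 134 at a = 7.5: Pab(L + a)/(6LEI) = 460.6/EI
  at 1: triangular load, peak 36: w₀L³/(45EI) = 583.2/EI
  at 2: triangular load, peak 36: 7w₀L³/(360EI) = 510.3/EI
  θ_10 = 876.3/EI,  θ_20 = 970.9/EI
Flexibility coefficients: a unit moment at one end gives L/(3EI) there and L/(6EI) at the far end, so f₁₁ = f₂₂ = 3/EI and f₁₂ = f₂₁ = 1.5/EI.
Compatibility — zero rotation at each built-in end:
  3 M_1 + 1.5 M_2 = 876.3
  1.5 M_1 + 3 M_2 = 970.9
Solving the pair gives M_1 = 173.7 kip·ft and M_2 = 236.8 kip·ft (hogging).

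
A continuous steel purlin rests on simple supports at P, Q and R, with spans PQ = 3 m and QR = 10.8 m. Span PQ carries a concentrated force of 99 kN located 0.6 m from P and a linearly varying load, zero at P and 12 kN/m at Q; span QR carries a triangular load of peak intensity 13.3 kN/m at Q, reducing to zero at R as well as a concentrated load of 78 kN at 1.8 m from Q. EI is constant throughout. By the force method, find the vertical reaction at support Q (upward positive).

R_Q = 218.2 kN

Take M_Q as the redundant. Released structure: two simple spans PQ and QR with a hinge at Q.
Rotations at Q on the released spans (each span's end-slope, ×1/EI):
  span PQ: point load 99 at a = 0.6: Pab(L + a)/(6LEI) = 28.51/EI
  span PQ: triangular load, peak 12: w₀L³/(45EI) = 7.2/EI
  span QR: triangular load, peak 13.3: w₀L³/(45EI) = 372.3/EI
  span QR: point load 78 at a = 1.8: Pab(L + b)/(6LEI) = 386.1/EI
  relative rotation θ_0 = (35.71 + 758.4)/EI = 794.1/EI
A unit hogging moment at Q produces rotation L₁/(3EI) + L₂/(3EI) = 4.6/EI.
Slope continuity at Q: θ_0 = M_Q·4.6/EI, so M_Q = 794.1/4.6 = 172.6 kN·m (hogging).
Span PQ, ΣM about P with M_Q applied at Q: R_Q^{PQ}·3 = 95.4 + 172.6, so R_Q^{PQ} = 89.35 kN and R_P = 117 − 89.35 = 27.65 kN.
Span QR, ΣM about R: R_Q^{QR}·10.8 = 1219 + 172.6, so R_Q^{QR} = 128.9 kN and R_R = 149.8 − 128.9 = 20.96 kN.
R_Q = 89.35 + 128.9 = 218.2 kN.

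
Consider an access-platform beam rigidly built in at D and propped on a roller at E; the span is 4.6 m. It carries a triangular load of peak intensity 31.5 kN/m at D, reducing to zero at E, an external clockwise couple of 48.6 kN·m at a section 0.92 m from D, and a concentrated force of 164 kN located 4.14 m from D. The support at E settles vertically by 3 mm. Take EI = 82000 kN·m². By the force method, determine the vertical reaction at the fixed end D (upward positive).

R_D = 84.35 kN

Take the reaction at E as the redundant and release it; the primary structure is a cantilever fixed at D.
Deflection at E on the released cantilever, summing each load's contribution:
  triangular load, peak 31.5 at the fixed end: w₀L⁴/(30EI) = 470.1/EI
  clockwise couple 48.6 at a = 0.92: M₀a(2L − a)/(2EI) = 185.1/EI
  point load 164 at a = 4.14: Pa²(3L − a)/(6EI) = 4526/EI
  δ_0 = 5181/EI
Tip deflection under a unit load at E: L³/(3EI) = 32.45/EI.
With EI = 82000 kN·m²: δ_0 = 0.06318 m and δ_{EE} = 0.000396 m/kN.
Compatibility — the beam at E must follow the support down by 0.003 m: δ_0 − R_E·δ_{EE} = 0.003, so R_E = (0.06318 − 0.003)/0.000396 = 152.1 kN.
Vertical equilibrium: R_D = ΣP − R_E = 236.4 − 152.1 = 84.35 kN.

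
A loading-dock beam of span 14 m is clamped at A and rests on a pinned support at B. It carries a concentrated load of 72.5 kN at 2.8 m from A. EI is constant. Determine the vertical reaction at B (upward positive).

R_B = 4.06 kN

Release the roller at B. Primary structure: cantilever fixed at A.
Primary-structure tip deflection at B by superposition:
  point load 72.5 at a = 2.8: Pa²(3L − a)/(6EI) = 3714/EI
Tip deflection under a unit load at B: L³/(3EI) = 914.7/EI.
The prop prevents deflection at B: R_B = δ_0/δ_{BB} = 3714/914.7 = 4.06 kN.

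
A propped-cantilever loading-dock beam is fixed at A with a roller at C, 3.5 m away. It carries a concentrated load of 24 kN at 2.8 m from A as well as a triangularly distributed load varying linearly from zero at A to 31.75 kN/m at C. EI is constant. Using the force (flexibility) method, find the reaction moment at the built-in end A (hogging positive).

Remove the prop at C; the released (primary) structure is a cantilever built in at A.
Primary-structure tip deflection at C by superposition:
  point load 24 at a = 2.8: Pa²(3L − a)/(6EI) = 241.5/EI
  triangular load, peak 31.75 at the free end: 11w₀L⁴/(120EI) = 436.7/EI
  δ_0 = 678.2/EI
Tip deflection under a unit load at C: L³/(3EI) = 14.29/EI.
Compatibility at C: δ_0 − R_C·δ_{CC} = 0, so R_C = 678.2/14.29 = 47.46 kN.
Moment equilibrium about A: M_A = Σ(load moments about A) − R_C·L = 196.8 − 47.46×3.5 = 30.75 kN·m.

M_A = 30.75 kN·m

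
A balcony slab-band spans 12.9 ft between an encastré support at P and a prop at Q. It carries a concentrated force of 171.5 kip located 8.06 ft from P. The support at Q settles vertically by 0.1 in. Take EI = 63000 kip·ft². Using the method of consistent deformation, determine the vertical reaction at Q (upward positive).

Take the reaction at Q as the redundant and release it; the primary structure is a cantilever fixed at P.
Downward deflection at the released point Q due to the loads:
  point load 171.5 at a = 8.06: Pa²(3L − a)/(6EI) = 56895/EI
Tip deflection under a unit load at Q: L³/(3EI) = 715.6/EI.
With EI = 63000 kip·ft²: δ_0 = 0.90309 ft and δ_{QQ} = 0.011358 ft/kip.
Compatibility — the beam at Q must follow the support down by 0.008333 ft: δ_0 − R_Q·δ_{QQ} = 0.008333, so R_Q = (0.90309 − 0.008333)/0.011358 = 78.78 kip.

R_Q = 78.78 kip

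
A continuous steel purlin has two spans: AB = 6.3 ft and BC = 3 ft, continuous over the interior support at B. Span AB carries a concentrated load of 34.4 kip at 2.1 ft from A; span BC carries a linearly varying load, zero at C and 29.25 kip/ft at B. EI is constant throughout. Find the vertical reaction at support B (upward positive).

R_B = 54.2 kip

Release continuity at B by inserting a hinge; the redundant is the internal moment M_B. The primary structure is two simply-supported spans AB and BC.
End slopes at the hinge B, treating each span as simply supported:
  span AB: point load 34.4 at a = 2.1: Pab(L + a)/(6LEI) = 67.42/EI
  span BC: triangular load, peak 29.25: w₀L³/(45EI) = 17.55/EI
  relative rotation θ_0 = (67.42 + 17.55)/EI = 84.97/EI
A unit hogging moment at B produces rotation L₁/(3EI) + L₂/(3EI) = 3.1/EI.
Slope continuity at B: θ_0 = M_B·3.1/EI, so M_B = 84.97/3.1 = 27.41 kip·ft (hogging).
Span AB, ΣM about A with M_B applied at B: R_B^{AB}·6.3 = 72.24 + 27.41, so R_B^{AB} = 15.82 kip and R_A = 34.4 − 15.82 = 18.58 kip.
Span BC, ΣM about C: R_B^{BC}·3 = 87.75 + 27.41, so R_B^{BC} = 38.39 kip and R_C = 43.88 − 38.39 = 5.488 kip.
R_B = 15.82 + 38.39 = 54.2 kip.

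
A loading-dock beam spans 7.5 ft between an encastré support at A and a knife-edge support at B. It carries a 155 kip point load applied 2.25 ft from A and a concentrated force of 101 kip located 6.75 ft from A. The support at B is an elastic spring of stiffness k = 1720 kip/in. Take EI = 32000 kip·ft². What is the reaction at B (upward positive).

R_B = 103.6 kip

Choose R_B as the redundant. The primary structure is the cantilever fixed at A.
Downward deflection at the released point B due to the loads:
  point load 155 at a = 2.25: Pa²(3L − a)/(6EI) = 2648/EI
  point load 101 at a = 6.75: Pa²(3L − a)/(6EI) = 12080/EI
  δ_0 = 14728/EI
Tip deflection under a unit load at B: L³/(3EI) = 140.6/EI.
With EI = 32000 kip·ft²: δ_0 = 0.46025 ft and δ_{BB} = 0.004395 ft/kip.
Compatibility — the spring shortens by R_B/k under the reaction it provides: δ_0 − R_B·δ_{BB} = R_B/k. With 1/k = 1/(1720×12) ft/kip = 0.000048 ft/kip, R_B = δ_0 / (δ_{BB} + 1/k) = 0.46025 / (0.004395 + 0.000048) = 103.6 kip.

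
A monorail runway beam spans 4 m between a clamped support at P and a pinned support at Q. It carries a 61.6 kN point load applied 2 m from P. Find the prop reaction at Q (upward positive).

Take the reaction at Q as the redundant and release it; the primary structure is a cantilever fixed at P.
Deflection at Q on the released cantilever, summing each load's contribution:
  point load 61.6 at a = 2: Pa²(3L − a)/(6EI) = 410.7/EI
Flexibility coefficient — unit upward force at Q: δ_{QQ} = L³/(3EI) = 21.33/EI.
The prop prevents deflection at Q: R_Q = δ_0/δ_{QQ} = 410.7/21.33 = 19.25 kN.

R_Q = 19.25 kN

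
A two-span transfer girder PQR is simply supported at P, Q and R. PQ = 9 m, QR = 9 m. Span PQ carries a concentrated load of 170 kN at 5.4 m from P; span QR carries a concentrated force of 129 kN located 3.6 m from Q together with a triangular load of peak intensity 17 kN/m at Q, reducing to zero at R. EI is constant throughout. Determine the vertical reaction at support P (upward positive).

Take M_Q as the redundant. Released structure: two simple spans PQ and QR with a hinge at Q.
Rotations at Q on the released spans (each span's end-slope, ×1/EI):
  span PQ: point load 170 at a = 5.4: Pab(L + a)/(6LEI) = 881.3/EI
  span QR: point load 129 at a = 3.6: Pab(L + b)/(6LEI) = 668.7/EI
  span QR: triangular load, peak 17: w₀L³/(45EI) = 275.4/EI
  relative rotation θ_0 = (881.3 + 944.1)/EI = 1825/EI
A unit hogging moment at Q produces rotation L₁/(3EI) + L₂/(3EI) = 6/EI.
Compatibility: M_Q·(L₁+L₂)/(3EI) = θ_0, giving M_Q = 304.2 kN·m (hogging).
Span PQ, ΣM about P with M_Q applied at Q: R_Q^{PQ}·9 = 918 + 304.2, so R_Q^{PQ} = 135.8 kN and R_P = 170 − 135.8 = 34.2 kN.

R_P = 34.2 kN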